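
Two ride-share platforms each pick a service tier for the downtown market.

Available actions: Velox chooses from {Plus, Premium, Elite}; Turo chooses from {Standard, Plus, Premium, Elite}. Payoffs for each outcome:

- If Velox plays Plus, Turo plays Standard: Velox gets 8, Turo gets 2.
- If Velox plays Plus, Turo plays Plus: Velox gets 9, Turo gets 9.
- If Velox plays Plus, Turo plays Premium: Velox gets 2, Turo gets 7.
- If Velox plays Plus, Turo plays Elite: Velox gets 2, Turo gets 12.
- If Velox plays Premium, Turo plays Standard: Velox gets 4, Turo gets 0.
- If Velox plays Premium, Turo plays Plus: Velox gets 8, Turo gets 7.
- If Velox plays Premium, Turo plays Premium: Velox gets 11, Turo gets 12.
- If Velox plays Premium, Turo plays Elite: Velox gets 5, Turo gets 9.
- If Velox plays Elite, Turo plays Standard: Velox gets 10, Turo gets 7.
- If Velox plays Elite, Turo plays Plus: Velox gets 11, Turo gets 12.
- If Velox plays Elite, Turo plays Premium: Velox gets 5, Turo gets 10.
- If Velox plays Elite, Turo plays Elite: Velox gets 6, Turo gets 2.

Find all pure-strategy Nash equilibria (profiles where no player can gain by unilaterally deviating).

Velox against Standard: payoffs 8, 4, 10 → best response Elite.
Velox against Plus: payoffs 9, 8, 11 → best response Elite.
Velox against Premium: payoffs 2, 11, 5 → best response Premium.
Velox against Elite: payoffs 2, 5, 6 → best response Elite.
Turo against Plus: payoffs 2, 9, 7, 12 → best response Elite.
Turo against Premium: payoffs 0, 7, 12, 9 → best response Premium.
Turo against Elite: payoffs 7, 12, 10, 2 → best response Plus.
Mutual best responses: (Premium, Premium); (Elite, Plus).

(Premium, Premium) and (Elite, Plus)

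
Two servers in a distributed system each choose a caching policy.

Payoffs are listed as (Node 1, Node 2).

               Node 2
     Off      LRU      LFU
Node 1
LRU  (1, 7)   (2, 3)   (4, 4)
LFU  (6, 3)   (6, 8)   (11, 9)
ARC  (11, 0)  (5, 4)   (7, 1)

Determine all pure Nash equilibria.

Node 1 against Off: payoffs 1, 6, 11 → best response ARC.
Node 1 against LRU: payoffs 2, 6, 5 → best response LFU.
Node 1 against LFU: payoffs 4, 11, 7 → best response LFU.
Node 2 against LRU: payoffs 7, 3, 4 → best response Off.
Node 2 against LFU: payoffs 3, 8, 9 → best response LFU.
Node 2 against ARC: payoffs 0, 4, 1 → best response LRU.
Mutual best responses: (LFU, LFU).

The unique pure-strategy Nash equilibrium is (LFU, LFU).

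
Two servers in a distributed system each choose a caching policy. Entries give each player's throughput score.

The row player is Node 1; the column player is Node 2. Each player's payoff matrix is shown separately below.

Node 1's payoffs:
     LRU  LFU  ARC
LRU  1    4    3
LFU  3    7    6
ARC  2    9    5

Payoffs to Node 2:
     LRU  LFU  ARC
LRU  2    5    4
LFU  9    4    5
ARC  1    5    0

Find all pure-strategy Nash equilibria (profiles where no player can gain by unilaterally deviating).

Pure-strategy Nash equilibria: (LFU, LRU), (ARC, LFU)

Mark each player's best response to every combination of opponents' strategies; a profile where every player is best-responding is a pure Nash equilibrium.
Node 1 against LRU: payoffs 1, 3, 2 → best response LFU.
Node 1 against LFU: payoffs 4, 7, 9 → best response ARC.
Node 1 against ARC: payoffs 3, 6, 5 → best response LFU.
Node 2 against LRU: payoffs 2, 5, 4 → best response LFU.
Node 2 against LFU: payoffs 9, 4, 5 → best response LRU.
Node 2 against ARC: payoffs 1, 5, 0 → best response LFU.
Mutual best responses: (LFU, LRU); (ARC, LFU).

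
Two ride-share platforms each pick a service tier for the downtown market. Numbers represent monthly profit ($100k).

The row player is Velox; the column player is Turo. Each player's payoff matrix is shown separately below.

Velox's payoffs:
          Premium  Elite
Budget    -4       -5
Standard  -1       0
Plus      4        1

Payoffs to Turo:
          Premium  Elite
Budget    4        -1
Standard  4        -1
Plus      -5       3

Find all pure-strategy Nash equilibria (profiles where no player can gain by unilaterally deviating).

The unique pure-strategy Nash equilibrium is (Plus, Elite).

(Budget, Premium): Velox can switch to Standard (-4 → -1). Not NE.
(Budget, Elite): Velox can switch to Standard (-5 → 0). Not NE.
(Standard, Premium): Velox can switch to Plus (-1 → 4). Not NE.
(Standard, Elite): Velox can switch to Plus (0 → 1). Not NE.
(Plus, Premium): Turo can switch to Elite (-5 → 3). Not NE.
(Plus, Elite): Velox gets 1, best alternative 0; Turo gets 3, best alternative -5. No profitable deviation — NE.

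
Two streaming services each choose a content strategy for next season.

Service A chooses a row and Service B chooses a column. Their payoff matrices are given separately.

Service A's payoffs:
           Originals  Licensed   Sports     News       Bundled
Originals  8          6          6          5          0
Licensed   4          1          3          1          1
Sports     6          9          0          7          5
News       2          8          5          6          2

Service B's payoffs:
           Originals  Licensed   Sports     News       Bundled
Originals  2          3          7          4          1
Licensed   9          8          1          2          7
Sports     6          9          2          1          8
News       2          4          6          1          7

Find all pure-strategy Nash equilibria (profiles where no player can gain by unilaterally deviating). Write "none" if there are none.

(Originals, Sports), (Sports, Licensed)

Service A against Originals: payoffs 8, 4, 6, 2 → best response Originals.
Service A against Licensed: payoffs 6, 1, 9, 8 → best response Sports.
Service A against Sports: payoffs 6, 3, 0, 5 → best response Originals.
Service A against News: payoffs 5, 1, 7, 6 → best response Sports.
Service A against Bundled: payoffs 0, 1, 5, 2 → best response Sports.
Service B against Originals: payoffs 2, 3, 7, 4, 1 → best response Sports.
Service B against Licensed: payoffs 9, 8, 1, 2, 7 → best response Originals.
Service B against Sports: payoffs 6, 9, 2, 1, 8 → best response Licensed.
Service B against News: payoffs 2, 4, 6, 1, 7 → best response Bundled.
Mutual best responses: (Originals, Sports); (Sports, Licensed).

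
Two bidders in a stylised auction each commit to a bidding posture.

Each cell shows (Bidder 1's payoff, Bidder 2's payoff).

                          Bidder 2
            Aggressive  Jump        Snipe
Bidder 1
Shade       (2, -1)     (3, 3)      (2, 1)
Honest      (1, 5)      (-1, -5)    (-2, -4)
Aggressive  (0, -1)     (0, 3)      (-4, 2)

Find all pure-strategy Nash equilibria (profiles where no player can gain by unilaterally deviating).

Pure NE: (Shade, Jump)

Bidder 1 against Aggressive: payoffs 2, 1, 0 → best response Shade.
Bidder 1 against Jump: payoffs 3, -1, 0 → best response Shade.
Bidder 1 against Snipe: payoffs 2, -2, -4 → best response Shade.
Bidder 2 against Shade: payoffs -1, 3, 1 → best response Jump.
Bidder 2 against Honest: payoffs 5, -5, -4 → best response Aggressive.
Bidder 2 against Aggressive: payoffs -1, 3, 2 → best response Jump.
Mutual best responses: (Shade, Jump).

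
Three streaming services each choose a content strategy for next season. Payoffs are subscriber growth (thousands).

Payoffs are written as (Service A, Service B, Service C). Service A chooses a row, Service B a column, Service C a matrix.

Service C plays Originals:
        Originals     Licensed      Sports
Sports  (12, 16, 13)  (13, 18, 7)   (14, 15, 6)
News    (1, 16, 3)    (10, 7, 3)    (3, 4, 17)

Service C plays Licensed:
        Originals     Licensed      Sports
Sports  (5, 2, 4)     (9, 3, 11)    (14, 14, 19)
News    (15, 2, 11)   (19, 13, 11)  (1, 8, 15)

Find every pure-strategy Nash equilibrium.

(Sports, Sports, Licensed), (News, Licensed, Licensed)

Check each profile: it is a Nash equilibrium iff no player can strictly gain by switching unilaterally.
(Sports, Originals, Originals): Service B can switch to Licensed (16 → 18). Not NE.
(Sports, Originals, Licensed): Service A can switch to News (5 → 15). Not NE.
(Sports, Licensed, Originals): Service C can switch to Licensed (7 → 11). Not NE.
(Sports, Licensed, Licensed): Service A can switch to News (9 → 19). Not NE.
(Sports, Sports, Originals): Service B can switch to Originals (15 → 16). Not NE.
(Sports, Sports, Licensed): Service A gets 14, best alternative 1; Service B gets 14, best alternative 3; Service C gets 19, best alternative 6. No profitable deviation — NE.
(News, Originals, Originals): Service A can switch to Sports (1 → 12). Not NE.
(News, Licensed, Licensed): Service A gets 19, best alternative 9; Service B gets 13, best alternative 8; Service C gets 11, best alternative 3. No profitable deviation — NE.
(The remaining 4 profiles each have a profitable deviation by the same check.)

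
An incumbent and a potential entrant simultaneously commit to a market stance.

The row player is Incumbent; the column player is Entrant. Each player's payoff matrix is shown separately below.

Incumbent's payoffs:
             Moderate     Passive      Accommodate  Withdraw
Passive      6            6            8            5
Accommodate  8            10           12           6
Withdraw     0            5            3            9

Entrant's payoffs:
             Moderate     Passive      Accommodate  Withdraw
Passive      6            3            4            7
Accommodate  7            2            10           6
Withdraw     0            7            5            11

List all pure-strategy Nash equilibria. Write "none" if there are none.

Incumbent against Moderate: payoffs 6, 8, 0 → best response Accommodate.
Incumbent against Passive: payoffs 6, 10, 5 → best response Accommodate.
Incumbent against Accommodate: payoffs 8, 12, 3 → best response Accommodate.
Incumbent against Withdraw: payoffs 5, 6, 9 → best response Withdraw.
Entrant against Passive: payoffs 6, 3, 4, 7 → best response Withdraw.
Entrant against Accommodate: payoffs 7, 2, 10, 6 → best response Accommodate.
Entrant against Withdraw: payoffs 0, 7, 5, 11 → best response Withdraw.
Mutual best responses: (Accommodate, Accommodate); (Withdraw, Withdraw).

Pure-strategy Nash equilibria: (Accommodate, Accommodate), (Withdraw, Withdraw)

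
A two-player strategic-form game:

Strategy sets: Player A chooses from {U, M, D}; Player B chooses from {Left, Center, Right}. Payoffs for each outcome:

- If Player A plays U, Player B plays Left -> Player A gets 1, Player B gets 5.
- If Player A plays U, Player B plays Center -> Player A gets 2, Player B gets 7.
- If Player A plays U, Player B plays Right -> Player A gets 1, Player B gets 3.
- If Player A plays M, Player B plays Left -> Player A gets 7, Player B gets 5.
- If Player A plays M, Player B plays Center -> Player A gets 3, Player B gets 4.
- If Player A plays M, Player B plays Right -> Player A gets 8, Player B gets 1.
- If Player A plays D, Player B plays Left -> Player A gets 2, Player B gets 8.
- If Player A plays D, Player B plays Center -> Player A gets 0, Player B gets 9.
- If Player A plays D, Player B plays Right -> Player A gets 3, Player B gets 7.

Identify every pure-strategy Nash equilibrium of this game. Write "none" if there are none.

For each player, find the best response to each opponent profile; mutual best responses are the pure NE.
Player A against Left: payoffs 1, 7, 2 → best response M.
Player A against Center: payoffs 2, 3, 0 → best response M.
Player A against Right: payoffs 1, 8, 3 → best response M.
Player B against U: payoffs 5, 7, 3 → best response Center.
Player B against M: payoffs 5, 4, 1 → best response Left.
Player B against D: payoffs 8, 9, 7 → best response Center.
Mutual best responses: (M, Left).

(M, Left)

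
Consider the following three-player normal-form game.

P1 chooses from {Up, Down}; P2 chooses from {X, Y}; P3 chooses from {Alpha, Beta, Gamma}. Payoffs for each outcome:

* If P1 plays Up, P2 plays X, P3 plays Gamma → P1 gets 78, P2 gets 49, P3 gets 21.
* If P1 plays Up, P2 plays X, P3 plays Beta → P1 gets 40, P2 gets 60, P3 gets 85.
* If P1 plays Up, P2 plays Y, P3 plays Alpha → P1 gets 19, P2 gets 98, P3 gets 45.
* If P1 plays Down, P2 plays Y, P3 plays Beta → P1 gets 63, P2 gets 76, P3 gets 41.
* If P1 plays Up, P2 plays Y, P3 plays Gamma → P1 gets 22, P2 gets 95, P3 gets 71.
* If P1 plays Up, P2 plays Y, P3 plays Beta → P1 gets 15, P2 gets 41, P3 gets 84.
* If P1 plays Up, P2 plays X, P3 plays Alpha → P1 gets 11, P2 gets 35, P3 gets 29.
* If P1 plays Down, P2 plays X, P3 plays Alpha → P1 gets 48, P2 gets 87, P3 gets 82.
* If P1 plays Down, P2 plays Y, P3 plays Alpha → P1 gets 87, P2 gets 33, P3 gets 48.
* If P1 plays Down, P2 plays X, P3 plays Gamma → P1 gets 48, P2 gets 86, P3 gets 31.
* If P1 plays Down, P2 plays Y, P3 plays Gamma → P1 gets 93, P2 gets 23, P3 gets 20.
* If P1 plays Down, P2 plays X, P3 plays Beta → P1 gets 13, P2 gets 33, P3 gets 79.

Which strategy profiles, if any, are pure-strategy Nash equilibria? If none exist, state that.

Mark each player's best response to every combination of opponents' strategies; a profile where every player is best-responding is a pure Nash equilibrium.
P1 against (X, Alpha): payoffs 11, 48 → best response Down.
P1 against (X, Beta): payoffs 40, 13 → best response Up.
P1 against (X, Gamma): payoffs 78, 48 → best response Up.
P1 against (Y, Alpha): payoffs 19, 87 → best response Down.
P1 against (Y, Beta): payoffs 15, 63 → best response Down.
P1 against (Y, Gamma): payoffs 22, 93 → best response Down.
P2 against (Up, Alpha): payoffs 35, 98 → best response Y.
P2 against (Up, Beta): payoffs 60, 41 → best response X.
P2 against (Up, Gamma): payoffs 49, 95 → best response Y.
P2 against (Down, Alpha): payoffs 87, 33 → best response X.
P2 against (Down, Beta): payoffs 33, 76 → best response Y.
P2 against (Down, Gamma): payoffs 86, 23 → best response X.
P3 against (Up, X): payoffs 29, 85, 21 → best response Beta.
P3 against (Up, Y): payoffs 45, 84, 71 → best response Beta.
P3 against (Down, X): payoffs 82, 79, 31 → best response Alpha.
P3 against (Down, Y): payoffs 48, 41, 20 → best response Alpha.
Mutual best responses: (Up, X, Beta); (Down, X, Alpha).

(Up, X, Beta) and (Down, X, Alpha)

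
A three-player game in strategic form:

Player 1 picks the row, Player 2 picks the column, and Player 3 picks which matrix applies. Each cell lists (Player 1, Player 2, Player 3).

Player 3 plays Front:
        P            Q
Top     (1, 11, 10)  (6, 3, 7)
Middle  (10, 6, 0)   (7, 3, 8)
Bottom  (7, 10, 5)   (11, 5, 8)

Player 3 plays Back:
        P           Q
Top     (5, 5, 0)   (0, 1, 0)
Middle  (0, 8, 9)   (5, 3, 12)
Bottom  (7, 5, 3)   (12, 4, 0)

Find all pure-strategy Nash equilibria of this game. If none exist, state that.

There is no pure-strategy Nash equilibrium.

Player 1 against (P, Front): payoffs 1, 10, 7 → best response Middle.
Player 1 against (P, Back): payoffs 5, 0, 7 → best response Bottom.
Player 1 against (Q, Front): payoffs 6, 7, 11 → best response Bottom.
Player 1 against (Q, Back): payoffs 0, 5, 12 → best response Bottom.
Player 2 against (Top, Front): payoffs 11, 3 → best response P.
Player 2 against (Top, Back): payoffs 5, 1 → best response P.
Player 2 against (Middle, Front): payoffs 6, 3 → best response P.
Player 2 against (Middle, Back): payoffs 8, 3 → best response P.
Player 2 against (Bottom, Front): payoffs 10, 5 → best response P.
Player 2 against (Bottom, Back): payoffs 5, 4 → best response P.
Player 3 against (Top, P): payoffs 10, 0 → best response Front.
Player 3 against (Top, Q): payoffs 7, 0 → best response Front.
Player 3 against (Middle, P): payoffs 0, 9 → best response Back.
Player 3 against (Middle, Q): payoffs 8, 12 → best response Back.
Player 3 against (Bottom, P): payoffs 5, 3 → best response Front.
Player 3 against (Bottom, Q): payoffs 8, 0 → best response Front.
No profile is a mutual best response for all players.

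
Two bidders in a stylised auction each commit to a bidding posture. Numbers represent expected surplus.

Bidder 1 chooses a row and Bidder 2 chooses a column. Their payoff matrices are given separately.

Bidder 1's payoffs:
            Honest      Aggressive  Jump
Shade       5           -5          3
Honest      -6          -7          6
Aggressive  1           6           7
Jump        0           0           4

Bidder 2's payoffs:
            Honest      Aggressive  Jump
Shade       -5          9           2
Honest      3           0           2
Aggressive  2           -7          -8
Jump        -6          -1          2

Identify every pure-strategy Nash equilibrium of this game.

Bidder 1 against Honest: payoffs 5, -6, 1, 0 → best response Shade.
Bidder 1 against Aggressive: payoffs -5, -7, 6, 0 → best response Aggressive.
Bidder 1 against Jump: payoffs 3, 6, 7, 4 → best response Aggressive.
Bidder 2 against Shade: payoffs -5, 9, 2 → best response Aggressive.
Bidder 2 against Honest: payoffs 3, 0, 2 → best response Honest.
Bidder 2 against Aggressive: payoffs 2, -7, -8 → best response Honest.
Bidder 2 against Jump: payoffs -6, -1, 2 → best response Jump.
No profile is a mutual best response for all players.

No pure-strategy Nash equilibrium.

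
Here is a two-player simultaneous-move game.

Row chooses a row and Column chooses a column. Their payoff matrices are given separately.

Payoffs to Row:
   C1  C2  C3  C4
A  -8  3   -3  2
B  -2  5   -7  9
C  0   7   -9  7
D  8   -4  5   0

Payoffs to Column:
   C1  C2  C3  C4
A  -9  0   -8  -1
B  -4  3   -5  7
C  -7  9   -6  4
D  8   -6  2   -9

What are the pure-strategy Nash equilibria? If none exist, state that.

Pure-strategy Nash equilibria: (B, C4), (C, C2), (D, C1)

Check each profile: it is a Nash equilibrium iff no player can strictly gain by switching unilaterally.
(A, C1): Row can switch to B (-8 → -2). Not NE.
(A, C2): Row can switch to B (3 → 5). Not NE.
(A, C3): Row can switch to D (-3 → 5). Not NE.
(A, C4): Row can switch to B (2 → 9). Not NE.
(B, C1): Row can switch to C (-2 → 0). Not NE.
(B, C2): Row can switch to C (5 → 7). Not NE.
(B, C3): Row can switch to A (-7 → -3). Not NE.
(B, C4): Row gets 9, best alternative 7; Column gets 7, best alternative 3. No profitable deviation — NE.
(C, C1): Row can switch to D (0 → 8). Not NE.
(C, C2): Row gets 7, best alternative 5; Column gets 9, best alternative 4. No profitable deviation — NE.
(D, C1): Row gets 8, best alternative 0; Column gets 8, best alternative 2. No profitable deviation — NE.
(The remaining 5 profiles each have a profitable deviation by the same check.)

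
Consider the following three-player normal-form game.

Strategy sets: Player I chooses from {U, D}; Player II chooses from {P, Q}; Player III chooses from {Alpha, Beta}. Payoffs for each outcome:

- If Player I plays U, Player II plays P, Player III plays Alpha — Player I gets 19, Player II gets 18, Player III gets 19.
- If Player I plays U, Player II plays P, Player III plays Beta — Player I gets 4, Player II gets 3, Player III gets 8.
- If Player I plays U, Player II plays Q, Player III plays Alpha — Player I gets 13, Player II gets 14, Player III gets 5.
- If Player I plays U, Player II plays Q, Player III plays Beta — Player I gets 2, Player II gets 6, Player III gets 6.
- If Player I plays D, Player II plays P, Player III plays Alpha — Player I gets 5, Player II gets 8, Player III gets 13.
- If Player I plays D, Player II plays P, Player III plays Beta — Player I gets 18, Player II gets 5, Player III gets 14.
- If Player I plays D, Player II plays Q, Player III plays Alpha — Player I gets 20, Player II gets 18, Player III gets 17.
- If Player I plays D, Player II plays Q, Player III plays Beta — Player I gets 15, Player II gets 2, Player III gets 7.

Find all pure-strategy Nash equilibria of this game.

(U, P, Alpha), (D, P, Beta), (D, Q, Alpha)

Mark each player's best response to every combination of opponents' strategies; a profile where every player is best-responding is a pure Nash equilibrium.
Player I against (P, Alpha): payoffs 19, 5 → best response U.
Player I against (P, Beta): payoffs 4, 18 → best response D.
Player I against (Q, Alpha): payoffs 13, 20 → best response D.
Player I against (Q, Beta): payoffs 2, 15 → best response D.
Player II against (U, Alpha): payoffs 18, 14 → best response P.
Player II against (U, Beta): payoffs 3, 6 → best response Q.
Player II against (D, Alpha): payoffs 8, 18 → best response Q.
Player II against (D, Beta): payoffs 5, 2 → best response P.
Player III against (U, P): payoffs 19, 8 → best response Alpha.
Player III against (U, Q): payoffs 5, 6 → best response Beta.
Player III against (D, P): payoffs 13, 14 → best response Beta.
Player III against (D, Q): payoffs 17, 7 → best response Alpha.
Mutual best responses: (U, P, Alpha); (D, P, Beta); (D, Q, Alpha).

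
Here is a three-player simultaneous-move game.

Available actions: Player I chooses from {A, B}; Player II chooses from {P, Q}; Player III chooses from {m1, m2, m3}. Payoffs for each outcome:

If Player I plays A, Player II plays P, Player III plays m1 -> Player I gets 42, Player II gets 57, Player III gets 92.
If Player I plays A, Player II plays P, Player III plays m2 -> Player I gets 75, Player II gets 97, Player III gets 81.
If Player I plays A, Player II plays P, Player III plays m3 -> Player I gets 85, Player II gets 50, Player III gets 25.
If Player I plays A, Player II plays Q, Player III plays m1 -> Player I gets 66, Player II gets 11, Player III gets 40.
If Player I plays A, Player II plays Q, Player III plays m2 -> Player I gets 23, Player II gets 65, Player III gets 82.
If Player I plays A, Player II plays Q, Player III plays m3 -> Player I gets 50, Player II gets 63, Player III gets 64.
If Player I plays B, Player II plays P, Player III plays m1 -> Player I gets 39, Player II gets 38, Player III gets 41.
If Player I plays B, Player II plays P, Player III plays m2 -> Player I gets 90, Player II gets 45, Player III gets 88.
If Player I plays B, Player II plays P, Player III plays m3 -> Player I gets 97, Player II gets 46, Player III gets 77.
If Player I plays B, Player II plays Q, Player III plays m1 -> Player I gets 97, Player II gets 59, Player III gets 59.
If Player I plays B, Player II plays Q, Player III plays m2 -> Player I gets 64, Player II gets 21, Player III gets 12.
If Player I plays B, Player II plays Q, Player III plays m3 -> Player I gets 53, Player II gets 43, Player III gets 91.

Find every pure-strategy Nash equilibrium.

The pure Nash equilibria are (A, P, m1) and (B, P, m2).

Player I against (P, m1): payoffs 42, 39 → best response A.
Player I against (P, m2): payoffs 75, 90 → best response B.
Player I against (P, m3): payoffs 85, 97 → best response B.
Player I against (Q, m1): payoffs 66, 97 → best response B.
Player I against (Q, m2): payoffs 23, 64 → best response B.
Player I against (Q, m3): payoffs 50, 53 → best response B.
Player II against (A, m1): payoffs 57, 11 → best response P.
Player II against (A, m2): payoffs 97, 65 → best response P.
Player II against (A, m3): payoffs 50, 63 → best response Q.
Player II against (B, m1): payoffs 38, 59 → best response Q.
Player II against (B, m2): payoffs 45, 21 → best response P.
Player II against (B, m3): payoffs 46, 43 → best response P.
Player III against (A, P): payoffs 92, 81, 25 → best response m1.
Player III against (A, Q): payoffs 40, 82, 64 → best response m2.
Player III against (B, P): payoffs 41, 88, 77 → best response m2.
Player III against (B, Q): payoffs 59, 12, 91 → best response m3.
Mutual best responses: (A, P, m1); (B, P, m2).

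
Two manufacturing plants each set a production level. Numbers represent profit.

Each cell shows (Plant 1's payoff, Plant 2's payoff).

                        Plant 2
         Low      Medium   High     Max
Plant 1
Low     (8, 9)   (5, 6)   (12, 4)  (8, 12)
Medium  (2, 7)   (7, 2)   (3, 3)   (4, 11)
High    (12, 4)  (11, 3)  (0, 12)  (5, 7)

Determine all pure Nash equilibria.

Mark each player's best response to every combination of opponents' strategies; a profile where every player is best-responding is a pure Nash equilibrium.
Plant 1 against Low: payoffs 8, 2, 12 → best response High.
Plant 1 against Medium: payoffs 5, 7, 11 → best response High.
Plant 1 against High: payoffs 12, 3, 0 → best response Low.
Plant 1 against Max: payoffs 8, 4, 5 → best response Low.
Plant 2 against Low: payoffs 9, 6, 4, 12 → best response Max.
Plant 2 against Medium: payoffs 7, 2, 3, 11 → best response Max.
Plant 2 against High: payoffs 4, 3, 12, 7 → best response High.
Mutual best responses: (Low, Max).

The unique pure-strategy Nash equilibrium is (Low, Max).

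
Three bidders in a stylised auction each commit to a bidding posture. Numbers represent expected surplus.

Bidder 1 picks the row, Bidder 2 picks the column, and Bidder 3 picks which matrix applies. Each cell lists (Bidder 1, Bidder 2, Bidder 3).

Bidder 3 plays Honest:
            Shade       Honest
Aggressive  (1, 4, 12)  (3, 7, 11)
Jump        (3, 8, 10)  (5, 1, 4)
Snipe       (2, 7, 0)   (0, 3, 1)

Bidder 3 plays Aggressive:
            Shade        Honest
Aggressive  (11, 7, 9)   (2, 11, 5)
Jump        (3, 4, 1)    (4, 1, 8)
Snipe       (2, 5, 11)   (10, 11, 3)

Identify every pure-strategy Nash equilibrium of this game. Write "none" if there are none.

The pure Nash equilibria are (Jump, Shade, Honest) and (Snipe, Honest, Aggressive).

Mark each player's best response to every combination of opponents' strategies; a profile where every player is best-responding is a pure Nash equilibrium.
Bidder 1 against (Shade, Honest): payoffs 1, 3, 2 → best response Jump.
Bidder 1 against (Shade, Aggressive): payoffs 11, 3, 2 → best response Aggressive.
Bidder 1 against (Honest, Honest): payoffs 3, 5, 0 → best response Jump.
Bidder 1 against (Honest, Aggressive): payoffs 2, 4, 10 → best response Snipe.
Bidder 2 against (Aggressive, Honest): payoffs 4, 7 → best response Honest.
Bidder 2 against (Aggressive, Aggressive): payoffs 7, 11 → best response Honest.
Bidder 2 against (Jump, Honest): payoffs 8, 1 → best response Shade.
Bidder 2 against (Jump, Aggressive): payoffs 4, 1 → best response Shade.
Bidder 2 against (Snipe, Honest): payoffs 7, 3 → best response Shade.
Bidder 2 against (Snipe, Aggressive): payoffs 5, 11 → best response Honest.
Bidder 3 against (Aggressive, Shade): payoffs 12, 9 → best response Honest.
Bidder 3 against (Aggressive, Honest): payoffs 11, 5 → best response Honest.
Bidder 3 against (Jump, Shade): payoffs 10, 1 → best response Honest.
Bidder 3 against (Jump, Honest): payoffs 4, 8 → best response Aggressive.
Bidder 3 against (Snipe, Shade): payoffs 0, 11 → best response Aggressive.
Bidder 3 against (Snipe, Honest): payoffs 1, 3 → best response Aggressive.
Mutual best responses: (Jump, Shade, Honest); (Snipe, Honest, Aggressive).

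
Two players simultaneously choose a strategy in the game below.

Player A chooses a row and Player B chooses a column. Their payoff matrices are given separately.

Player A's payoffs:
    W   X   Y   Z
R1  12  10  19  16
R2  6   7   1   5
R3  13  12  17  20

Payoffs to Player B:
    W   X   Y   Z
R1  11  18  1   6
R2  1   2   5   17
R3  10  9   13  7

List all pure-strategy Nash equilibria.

none

For each player, find the best response to each opponent profile; mutual best responses are the pure NE.
Player A against W: payoffs 12, 6, 13 → best response R3.
Player A against X: payoffs 10, 7, 12 → best response R3.
Player A against Y: payoffs 19, 1, 17 → best response R1.
Player A against Z: payoffs 16, 5, 20 → best response R3.
Player B against R1: payoffs 11, 18, 1, 6 → best response X.
Player B against R2: payoffs 1, 2, 5, 17 → best response Z.
Player B against R3: payoffs 10, 9, 13, 7 → best response Y.
No profile is a mutual best response for all players.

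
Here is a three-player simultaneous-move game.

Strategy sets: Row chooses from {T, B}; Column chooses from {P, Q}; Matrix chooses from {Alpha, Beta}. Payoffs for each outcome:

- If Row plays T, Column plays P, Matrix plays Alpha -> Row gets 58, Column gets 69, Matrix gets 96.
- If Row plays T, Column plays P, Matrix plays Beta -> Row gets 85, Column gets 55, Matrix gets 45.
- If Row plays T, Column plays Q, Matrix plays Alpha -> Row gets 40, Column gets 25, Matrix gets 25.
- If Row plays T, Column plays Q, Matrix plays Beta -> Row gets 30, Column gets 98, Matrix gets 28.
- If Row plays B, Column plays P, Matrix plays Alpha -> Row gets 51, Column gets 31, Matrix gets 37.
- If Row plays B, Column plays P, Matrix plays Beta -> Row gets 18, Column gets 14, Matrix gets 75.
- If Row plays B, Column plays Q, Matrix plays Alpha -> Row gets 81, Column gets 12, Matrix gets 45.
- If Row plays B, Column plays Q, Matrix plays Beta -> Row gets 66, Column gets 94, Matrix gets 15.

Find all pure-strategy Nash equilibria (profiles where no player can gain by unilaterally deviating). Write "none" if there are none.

(T, P, Alpha): Row gets 58, best alternative 51; Column gets 69, best alternative 25; Matrix gets 96, best alternative 45. No profitable deviation — NE.
(T, P, Beta): Column can switch to Q (55 → 98). Not NE.
(T, Q, Alpha): Row can switch to B (40 → 81). Not NE.
(T, Q, Beta): Row can switch to B (30 → 66). Not NE.
(B, P, Alpha): Row can switch to T (51 → 58). Not NE.
(B, P, Beta): Row can switch to T (18 → 85). Not NE.
(B, Q, Alpha): Column can switch to P (12 → 31). Not NE.
(The remaining 1 profile has a profitable deviation by the same check.)

(T, P, Alpha)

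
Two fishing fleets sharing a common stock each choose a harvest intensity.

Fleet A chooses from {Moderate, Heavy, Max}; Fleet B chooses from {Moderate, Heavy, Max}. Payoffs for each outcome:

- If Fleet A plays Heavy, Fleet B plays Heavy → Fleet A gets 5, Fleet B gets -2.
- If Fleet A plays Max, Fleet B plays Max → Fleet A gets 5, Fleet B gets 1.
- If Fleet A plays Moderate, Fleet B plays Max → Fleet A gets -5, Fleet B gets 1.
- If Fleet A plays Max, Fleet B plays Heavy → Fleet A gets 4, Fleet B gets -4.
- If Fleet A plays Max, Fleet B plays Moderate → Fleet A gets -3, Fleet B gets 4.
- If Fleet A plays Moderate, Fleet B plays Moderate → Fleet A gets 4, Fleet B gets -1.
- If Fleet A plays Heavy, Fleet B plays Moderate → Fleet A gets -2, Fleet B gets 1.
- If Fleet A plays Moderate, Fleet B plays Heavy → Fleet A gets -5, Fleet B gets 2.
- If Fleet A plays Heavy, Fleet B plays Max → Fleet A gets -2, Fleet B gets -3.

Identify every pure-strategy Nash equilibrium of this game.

No pure-strategy Nash equilibrium.

Check each profile: it is a Nash equilibrium iff no player can strictly gain by switching unilaterally.
(Moderate, Moderate): Fleet B can switch to Heavy (-1 → 2). Not NE.
(Moderate, Heavy): Fleet A can switch to Heavy (-5 → 5). Not NE.
(Moderate, Max): Fleet A can switch to Heavy (-5 → -2). Not NE.
(Heavy, Moderate): Fleet A can switch to Moderate (-2 → 4). Not NE.
(Heavy, Heavy): Fleet B can switch to Moderate (-2 → 1). Not NE.
(Heavy, Max): Fleet A can switch to Max (-2 → 5). Not NE.
(Max, Moderate): Fleet A can switch to Moderate (-3 → 4). Not NE.
(Max, Heavy): Fleet A can switch to Heavy (4 → 5). Not NE.
(Max, Max): Fleet B can switch to Moderate (1 → 4). Not NE.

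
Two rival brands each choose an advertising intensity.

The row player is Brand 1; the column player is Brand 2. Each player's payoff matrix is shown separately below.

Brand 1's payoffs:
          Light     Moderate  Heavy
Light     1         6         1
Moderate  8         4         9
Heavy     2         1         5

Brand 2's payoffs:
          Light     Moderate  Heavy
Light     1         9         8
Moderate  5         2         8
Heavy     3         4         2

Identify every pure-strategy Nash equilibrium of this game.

Brand 1 against Light: payoffs 1, 8, 2 → best response Moderate.
Brand 1 against Moderate: payoffs 6, 4, 1 → best response Light.
Brand 1 against Heavy: payoffs 1, 9, 5 → best response Moderate.
Brand 2 against Light: payoffs 1, 9, 8 → best response Moderate.
Brand 2 against Moderate: payoffs 5, 2, 8 → best response Heavy.
Brand 2 against Heavy: payoffs 3, 4, 2 → best response Moderate.
Mutual best responses: (Light, Moderate); (Moderate, Heavy).

(Light, Moderate); (Moderate, Heavy)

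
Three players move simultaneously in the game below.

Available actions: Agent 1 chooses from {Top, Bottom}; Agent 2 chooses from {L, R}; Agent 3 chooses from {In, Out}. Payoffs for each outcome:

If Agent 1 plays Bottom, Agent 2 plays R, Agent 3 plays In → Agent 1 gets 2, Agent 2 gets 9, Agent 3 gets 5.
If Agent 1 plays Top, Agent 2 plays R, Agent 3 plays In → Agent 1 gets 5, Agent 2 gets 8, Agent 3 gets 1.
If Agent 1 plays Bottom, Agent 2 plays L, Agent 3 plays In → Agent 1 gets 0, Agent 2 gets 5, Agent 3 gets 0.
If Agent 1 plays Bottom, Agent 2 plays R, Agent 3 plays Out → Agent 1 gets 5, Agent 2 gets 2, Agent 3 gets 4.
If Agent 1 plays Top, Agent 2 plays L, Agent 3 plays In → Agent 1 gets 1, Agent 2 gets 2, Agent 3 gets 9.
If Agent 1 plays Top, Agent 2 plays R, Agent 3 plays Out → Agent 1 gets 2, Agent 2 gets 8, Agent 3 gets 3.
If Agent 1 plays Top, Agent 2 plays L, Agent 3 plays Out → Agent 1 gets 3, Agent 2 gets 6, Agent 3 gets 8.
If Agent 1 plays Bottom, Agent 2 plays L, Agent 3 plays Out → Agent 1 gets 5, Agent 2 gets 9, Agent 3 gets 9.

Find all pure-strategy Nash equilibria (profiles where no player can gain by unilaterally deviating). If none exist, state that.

Pure NE: (Bottom, L, Out)

Check each profile: it is a Nash equilibrium iff no player can strictly gain by switching unilaterally.
(Top, L, In): Agent 2 can switch to R (2 → 8). Not NE.
(Top, L, Out): Agent 1 can switch to Bottom (3 → 5). Not NE.
(Top, R, In): Agent 3 can switch to Out (1 → 3). Not NE.
(Top, R, Out): Agent 1 can switch to Bottom (2 → 5). Not NE.
(Bottom, L, In): Agent 1 can switch to Top (0 → 1). Not NE.
(Bottom, L, Out): Agent 1 gets 5, best alternative 3; Agent 2 gets 9, best alternative 2; Agent 3 gets 9, best alternative 0. No profitable deviation — NE.
(Bottom, R, In): Agent 1 can switch to Top (2 → 5). Not NE.
(Bottom, R, Out): Agent 2 can switch to L (2 → 9). Not NE.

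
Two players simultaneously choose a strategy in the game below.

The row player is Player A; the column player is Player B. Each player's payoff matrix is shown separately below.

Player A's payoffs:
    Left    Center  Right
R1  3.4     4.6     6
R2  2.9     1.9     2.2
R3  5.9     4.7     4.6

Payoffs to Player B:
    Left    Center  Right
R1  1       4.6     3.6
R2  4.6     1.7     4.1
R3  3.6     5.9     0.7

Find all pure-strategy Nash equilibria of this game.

The unique pure-strategy Nash equilibrium is (R3, Center).

Player A against Left: payoffs 3.4, 2.9, 5.9 → best response R3.
Player A against Center: payoffs 4.6, 1.9, 4.7 → best response R3.
Player A against Right: payoffs 6, 2.2, 4.6 → best response R1.
Player B against R1: payoffs 1, 4.6, 3.6 → best response Center.
Player B against R2: payoffs 4.6, 1.7, 4.1 → best response Left.
Player B against R3: payoffs 3.6, 5.9, 0.7 → best response Center.
Mutual best responses: (R3, Center).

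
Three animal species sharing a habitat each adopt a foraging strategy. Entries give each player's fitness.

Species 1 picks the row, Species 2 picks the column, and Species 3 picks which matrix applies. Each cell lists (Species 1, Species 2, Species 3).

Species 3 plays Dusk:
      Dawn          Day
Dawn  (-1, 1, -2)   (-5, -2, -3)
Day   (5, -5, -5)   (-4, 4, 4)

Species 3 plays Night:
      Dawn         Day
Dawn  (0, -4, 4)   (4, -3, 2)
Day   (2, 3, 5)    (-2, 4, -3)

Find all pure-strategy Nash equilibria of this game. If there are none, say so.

Mark each player's best response to every combination of opponents' strategies; a profile where every player is best-responding is a pure Nash equilibrium.
Species 1 against (Dawn, Dusk): payoffs -1, 5 → best response Day.
Species 1 against (Dawn, Night): payoffs 0, 2 → best response Day.
Species 1 against (Day, Dusk): payoffs -5, -4 → best response Day.
Species 1 against (Day, Night): payoffs 4, -2 → best response Dawn.
Species 2 against (Dawn, Dusk): payoffs 1, -2 → best response Dawn.
Species 2 against (Dawn, Night): payoffs -4, -3 → best response Day.
Species 2 against (Day, Dusk): payoffs -5, 4 → best response Day.
Species 2 against (Day, Night): payoffs 3, 4 → best response Day.
Species 3 against (Dawn, Dawn): payoffs -2, 4 → best response Night.
Species 3 against (Dawn, Day): payoffs -3, 2 → best response Night.
Species 3 against (Day, Dawn): payoffs -5, 5 → best response Night.
Species 3 against (Day, Day): payoffs 4, -3 → best response Dusk.
Mutual best responses: (Dawn, Day, Night); (Day, Day, Dusk).

(Dawn, Day, Night) and (Day, Day, Dusk)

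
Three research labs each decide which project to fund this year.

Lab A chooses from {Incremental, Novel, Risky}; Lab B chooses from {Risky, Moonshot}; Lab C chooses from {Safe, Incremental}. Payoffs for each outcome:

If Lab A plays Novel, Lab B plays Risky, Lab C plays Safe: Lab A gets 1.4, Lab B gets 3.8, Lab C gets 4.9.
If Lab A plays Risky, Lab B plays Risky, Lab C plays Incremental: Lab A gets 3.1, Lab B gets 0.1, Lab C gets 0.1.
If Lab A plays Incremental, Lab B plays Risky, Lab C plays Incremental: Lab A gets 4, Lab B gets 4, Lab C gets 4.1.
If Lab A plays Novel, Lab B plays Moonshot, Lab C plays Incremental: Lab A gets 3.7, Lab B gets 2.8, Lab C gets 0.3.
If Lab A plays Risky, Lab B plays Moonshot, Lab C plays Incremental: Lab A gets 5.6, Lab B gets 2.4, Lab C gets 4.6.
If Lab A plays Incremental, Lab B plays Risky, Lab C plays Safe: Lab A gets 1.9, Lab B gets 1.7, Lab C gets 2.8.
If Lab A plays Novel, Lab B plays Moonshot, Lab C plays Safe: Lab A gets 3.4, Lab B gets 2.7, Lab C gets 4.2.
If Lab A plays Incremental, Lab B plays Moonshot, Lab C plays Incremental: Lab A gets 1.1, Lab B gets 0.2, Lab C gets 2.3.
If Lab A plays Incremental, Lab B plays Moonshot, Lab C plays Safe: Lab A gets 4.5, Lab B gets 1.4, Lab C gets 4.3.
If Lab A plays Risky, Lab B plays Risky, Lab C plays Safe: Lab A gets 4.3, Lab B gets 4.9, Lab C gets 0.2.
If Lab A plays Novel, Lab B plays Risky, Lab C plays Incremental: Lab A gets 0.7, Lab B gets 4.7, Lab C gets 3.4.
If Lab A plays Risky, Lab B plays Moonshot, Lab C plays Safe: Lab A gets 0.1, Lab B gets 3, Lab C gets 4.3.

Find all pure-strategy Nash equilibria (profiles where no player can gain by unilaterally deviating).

(Incremental, Risky, Incremental) and (Risky, Risky, Safe) and (Risky, Moonshot, Incremental)

Lab A against (Risky, Safe): payoffs 1.9, 1.4, 4.3 → best response Risky.
Lab A against (Risky, Incremental): payoffs 4, 0.7, 3.1 → best response Incremental.
Lab A against (Moonshot, Safe): payoffs 4.5, 3.4, 0.1 → best response Incremental.
Lab A against (Moonshot, Incremental): payoffs 1.1, 3.7, 5.6 → best response Risky.
Lab B against (Incremental, Safe): payoffs 1.7, 1.4 → best response Risky.
Lab B against (Incremental, Incremental): payoffs 4, 0.2 → best response Risky.
Lab B against (Novel, Safe): payoffs 3.8, 2.7 → best response Risky.
Lab B against (Novel, Incremental): payoffs 4.7, 2.8 → best response Risky.
Lab B against (Risky, Safe): payoffs 4.9, 3 → best response Risky.
Lab B against (Risky, Incremental): payoffs 0.1, 2.4 → best response Moonshot.
Lab C against (Incremental, Risky): payoffs 2.8, 4.1 → best response Incremental.
Lab C against (Incremental, Moonshot): payoffs 4.3, 2.3 → best response Safe.
Lab C against (Novel, Risky): payoffs 4.9, 3.4 → best response Safe.
Lab C against (Novel, Moonshot): payoffs 4.2, 0.3 → best response Safe.
Lab C against (Risky, Risky): payoffs 0.2, 0.1 → best response Safe.
Lab C against (Risky, Moonshot): payoffs 4.3, 4.6 → best response Incremental.
Mutual best responses: (Incremental, Risky, Incremental); (Risky, Risky, Safe); (Risky, Moonshot, Incremental).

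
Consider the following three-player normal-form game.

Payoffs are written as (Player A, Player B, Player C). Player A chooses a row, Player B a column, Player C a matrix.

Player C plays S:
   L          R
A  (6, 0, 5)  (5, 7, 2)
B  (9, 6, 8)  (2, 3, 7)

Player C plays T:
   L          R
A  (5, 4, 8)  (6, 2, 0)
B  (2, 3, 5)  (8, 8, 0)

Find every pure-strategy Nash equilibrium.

For each player, find the best response to each opponent profile; mutual best responses are the pure NE.
Player A against (L, S): payoffs 6, 9 → best response B.
Player A against (L, T): payoffs 5, 2 → best response A.
Player A against (R, S): payoffs 5, 2 → best response A.
Player A against (R, T): payoffs 6, 8 → best response B.
Player B against (A, S): payoffs 0, 7 → best response R.
Player B against (A, T): payoffs 4, 2 → best response L.
Player B against (B, S): payoffs 6, 3 → best response L.
Player B against (B, T): payoffs 3, 8 → best response R.
Player C against (A, L): payoffs 5, 8 → best response T.
Player C against (A, R): payoffs 2, 0 → best response S.
Player C against (B, L): payoffs 8, 5 → best response S.
Player C against (B, R): payoffs 7, 0 → best response S.
Mutual best responses: (A, L, T); (A, R, S); (B, L, S).

Pure-strategy Nash equilibria: (A, L, T); (A, R, S); (B, L, S)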